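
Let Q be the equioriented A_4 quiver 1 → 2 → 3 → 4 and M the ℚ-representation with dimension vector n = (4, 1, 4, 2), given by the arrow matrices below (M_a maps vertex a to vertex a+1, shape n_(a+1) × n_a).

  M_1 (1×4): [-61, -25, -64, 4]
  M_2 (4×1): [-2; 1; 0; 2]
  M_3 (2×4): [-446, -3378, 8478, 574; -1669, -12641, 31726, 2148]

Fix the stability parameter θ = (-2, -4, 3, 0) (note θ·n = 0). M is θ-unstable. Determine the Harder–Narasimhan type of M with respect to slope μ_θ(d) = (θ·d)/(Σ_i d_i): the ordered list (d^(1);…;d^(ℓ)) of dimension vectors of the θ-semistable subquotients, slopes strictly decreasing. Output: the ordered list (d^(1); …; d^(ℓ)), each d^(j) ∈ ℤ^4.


Barcode: M ≅ I[1,1]^3, I[1,4], I[3,3]^2, I[3,4]. HN layers by μ_θ (4 steps, strictly decreasing):
  μ^(1)=3; μ^(2)=3/2; μ^(3)=-2; μ^(4)=-3

((0, 0, 2, 0); (0, 0, 2, 2); (3, 0, 0, 0); (1, 1, 0, 0))


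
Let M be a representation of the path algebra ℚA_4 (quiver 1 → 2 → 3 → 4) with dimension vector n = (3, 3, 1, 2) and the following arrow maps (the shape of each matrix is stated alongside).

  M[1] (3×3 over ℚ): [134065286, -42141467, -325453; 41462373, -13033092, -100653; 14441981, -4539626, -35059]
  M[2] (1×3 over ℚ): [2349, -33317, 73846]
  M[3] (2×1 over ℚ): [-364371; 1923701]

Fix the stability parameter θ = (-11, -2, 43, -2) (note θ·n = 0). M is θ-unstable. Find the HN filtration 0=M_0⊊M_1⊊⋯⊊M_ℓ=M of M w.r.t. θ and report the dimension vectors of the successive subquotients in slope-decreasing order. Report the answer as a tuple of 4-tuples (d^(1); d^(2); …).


Interval decomposition of M: I[1,1], I[1,2], I[1,4], I[2,2], I[4,4].
HN type (ℓ=3): μ^(1)=41/2; μ^(2)=-2; μ^(3)=-11

((0, 0, 1, 1); (0, 3, 0, 1); (3, 0, 0, 0))


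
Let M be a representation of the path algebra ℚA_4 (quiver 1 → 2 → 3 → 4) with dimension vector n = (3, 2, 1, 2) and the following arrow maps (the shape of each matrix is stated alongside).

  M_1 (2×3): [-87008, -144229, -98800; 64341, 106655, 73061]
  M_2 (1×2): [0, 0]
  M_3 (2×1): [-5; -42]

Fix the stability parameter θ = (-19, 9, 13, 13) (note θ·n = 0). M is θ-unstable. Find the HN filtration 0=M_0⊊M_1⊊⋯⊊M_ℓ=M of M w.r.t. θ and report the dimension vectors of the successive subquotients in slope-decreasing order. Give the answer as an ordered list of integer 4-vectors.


Interval decomposition of M: I[1,1], I[1,2]^2, I[3,4], I[4,4].
HN type (ℓ=3): μ^(1)=13; μ^(2)=9; μ^(3)=-19

((0, 0, 1, 2); (0, 2, 0, 0); (3, 0, 0, 0))


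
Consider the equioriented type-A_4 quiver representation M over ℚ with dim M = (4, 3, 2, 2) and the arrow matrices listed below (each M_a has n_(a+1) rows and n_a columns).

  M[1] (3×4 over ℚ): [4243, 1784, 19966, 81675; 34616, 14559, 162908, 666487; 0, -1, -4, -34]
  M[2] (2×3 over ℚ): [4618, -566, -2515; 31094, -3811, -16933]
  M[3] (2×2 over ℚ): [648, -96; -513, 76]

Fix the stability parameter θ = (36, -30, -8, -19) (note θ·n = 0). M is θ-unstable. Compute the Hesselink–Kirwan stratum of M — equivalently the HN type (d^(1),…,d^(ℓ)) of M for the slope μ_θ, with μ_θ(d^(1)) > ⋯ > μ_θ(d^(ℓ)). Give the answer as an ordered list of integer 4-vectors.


Interval decomposition of M: I[1,1], I[1,2], I[1,3], I[1,4], I[4,4].
HN type (ℓ=5): μ^(1)=36; μ^(2)=3; μ^(3)=-2/3; μ^(4)=-21/4; μ^(5)=-19

((1, 0, 0, 0); (1, 1, 0, 0); (1, 1, 1, 0); (1, 1, 1, 1); (0, 0, 0, 1))


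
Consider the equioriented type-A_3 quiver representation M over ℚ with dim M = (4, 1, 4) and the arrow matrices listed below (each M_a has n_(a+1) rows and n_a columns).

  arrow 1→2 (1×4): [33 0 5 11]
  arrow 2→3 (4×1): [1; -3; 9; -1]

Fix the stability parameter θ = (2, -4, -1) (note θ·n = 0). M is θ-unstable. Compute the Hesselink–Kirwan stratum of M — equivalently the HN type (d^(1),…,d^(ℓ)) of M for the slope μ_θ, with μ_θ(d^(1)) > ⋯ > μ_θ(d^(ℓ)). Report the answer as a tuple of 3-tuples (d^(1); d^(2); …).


Barcode: M ≅ I[1,1]^3, I[1,3], I[3,3]^3. HN layers by μ_θ (2 steps, strictly decreasing):
  μ^(1)=2; μ^(2)=-1

((3, 0, 0); (1, 1, 4))


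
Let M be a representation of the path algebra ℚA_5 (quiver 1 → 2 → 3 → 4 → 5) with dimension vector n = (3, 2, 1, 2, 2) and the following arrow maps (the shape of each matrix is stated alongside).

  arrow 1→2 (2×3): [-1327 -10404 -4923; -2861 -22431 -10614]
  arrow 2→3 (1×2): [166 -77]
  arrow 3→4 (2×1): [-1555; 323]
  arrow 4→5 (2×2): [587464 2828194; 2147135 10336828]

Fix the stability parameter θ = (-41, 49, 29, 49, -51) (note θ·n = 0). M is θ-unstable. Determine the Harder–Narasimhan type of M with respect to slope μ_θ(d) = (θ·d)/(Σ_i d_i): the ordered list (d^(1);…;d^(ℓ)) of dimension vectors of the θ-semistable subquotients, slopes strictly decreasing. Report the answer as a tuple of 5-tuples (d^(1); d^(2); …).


Via rank(M_{q-1}∘⋯∘M_p): M ≅ I[1,1], I[1,2], I[1,5], I[4,5].
μ_θ-semistable layers: μ^(1)=49; μ^(2)=19; μ^(3)=-1; μ^(4)=-41

((0, 1, 0, 0, 0); (0, 1, 1, 1, 1); (0, 0, 0, 1, 1); (3, 0, 0, 0, 0))


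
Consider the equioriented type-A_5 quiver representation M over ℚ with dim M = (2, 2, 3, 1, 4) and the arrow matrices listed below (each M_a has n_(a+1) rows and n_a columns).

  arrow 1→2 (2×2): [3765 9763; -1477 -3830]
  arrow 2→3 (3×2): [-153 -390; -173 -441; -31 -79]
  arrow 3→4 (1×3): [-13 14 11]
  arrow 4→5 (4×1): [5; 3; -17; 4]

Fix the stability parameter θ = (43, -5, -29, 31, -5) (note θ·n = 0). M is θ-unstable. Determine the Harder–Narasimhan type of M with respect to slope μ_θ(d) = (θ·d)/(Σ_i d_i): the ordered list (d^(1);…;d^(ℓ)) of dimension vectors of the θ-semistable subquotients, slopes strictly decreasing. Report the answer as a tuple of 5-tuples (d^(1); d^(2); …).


Barcode: M ≅ I[1,3], I[1,5], I[3,3], I[5,5]^3. HN layers by μ_θ (4 steps, strictly decreasing):
  μ^(1)=13; μ^(2)=3; μ^(3)=-5; μ^(4)=-29

((0, 0, 0, 1, 1); (2, 2, 2, 0, 0); (0, 0, 0, 0, 3); (0, 0, 1, 0, 0))


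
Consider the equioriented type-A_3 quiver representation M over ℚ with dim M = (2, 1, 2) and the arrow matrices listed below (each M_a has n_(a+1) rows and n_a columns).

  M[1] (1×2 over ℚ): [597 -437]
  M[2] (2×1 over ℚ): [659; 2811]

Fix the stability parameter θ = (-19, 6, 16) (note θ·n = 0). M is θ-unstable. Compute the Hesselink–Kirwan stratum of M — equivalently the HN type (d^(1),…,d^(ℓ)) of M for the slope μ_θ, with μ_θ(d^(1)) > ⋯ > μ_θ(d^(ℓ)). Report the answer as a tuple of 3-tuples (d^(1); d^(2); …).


Via rank(M_{q-1}∘⋯∘M_p): M ≅ I[1,1], I[1,3], I[3,3].
μ_θ-semistable layers: μ^(1)=16; μ^(2)=6; μ^(3)=-19

((0, 0, 2); (0, 1, 0); (2, 0, 0))


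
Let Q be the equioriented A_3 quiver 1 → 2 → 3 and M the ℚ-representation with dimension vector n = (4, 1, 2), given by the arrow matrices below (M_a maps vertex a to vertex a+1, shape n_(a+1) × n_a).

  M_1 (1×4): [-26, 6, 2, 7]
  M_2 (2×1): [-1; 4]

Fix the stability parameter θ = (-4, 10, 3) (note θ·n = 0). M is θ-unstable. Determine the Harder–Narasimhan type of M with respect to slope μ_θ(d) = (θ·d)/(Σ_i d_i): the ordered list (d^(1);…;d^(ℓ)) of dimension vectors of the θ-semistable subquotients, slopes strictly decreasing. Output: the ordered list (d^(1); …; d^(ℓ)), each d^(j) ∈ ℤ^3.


Interval decomposition of M: I[1,1]^3, I[1,3], I[3,3].
HN type (ℓ=3): μ^(1)=13/2; μ^(2)=3; μ^(3)=-4

((0, 1, 1); (0, 0, 1); (4, 0, 0))


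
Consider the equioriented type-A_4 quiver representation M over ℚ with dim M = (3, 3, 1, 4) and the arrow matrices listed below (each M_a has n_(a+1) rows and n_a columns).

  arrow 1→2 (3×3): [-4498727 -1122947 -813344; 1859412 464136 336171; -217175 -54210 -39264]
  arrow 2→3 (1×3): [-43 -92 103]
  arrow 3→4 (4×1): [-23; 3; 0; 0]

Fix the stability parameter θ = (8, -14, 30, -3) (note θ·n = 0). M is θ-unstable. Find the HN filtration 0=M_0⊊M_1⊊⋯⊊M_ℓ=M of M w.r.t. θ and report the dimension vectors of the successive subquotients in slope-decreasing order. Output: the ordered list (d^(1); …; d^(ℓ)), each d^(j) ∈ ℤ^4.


Via rank(M_{q-1}∘⋯∘M_p): M ≅ I[1,2]^2, I[1,4], I[4,4]^3.
μ_θ-semistable layers: μ^(1)=27/2; μ^(2)=-3

((0, 0, 1, 1); (3, 3, 0, 3))


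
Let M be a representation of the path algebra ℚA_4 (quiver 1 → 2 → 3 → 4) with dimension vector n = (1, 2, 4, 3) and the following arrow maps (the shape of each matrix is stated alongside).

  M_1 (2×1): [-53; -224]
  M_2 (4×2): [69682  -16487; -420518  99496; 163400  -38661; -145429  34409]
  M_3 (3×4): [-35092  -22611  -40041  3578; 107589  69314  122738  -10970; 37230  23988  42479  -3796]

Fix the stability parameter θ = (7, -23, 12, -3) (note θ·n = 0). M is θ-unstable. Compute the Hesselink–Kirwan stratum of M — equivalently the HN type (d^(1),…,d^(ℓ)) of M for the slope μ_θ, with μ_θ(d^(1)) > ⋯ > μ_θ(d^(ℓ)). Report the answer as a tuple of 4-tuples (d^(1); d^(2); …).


Barcode: M ≅ I[1,3], I[2,4], I[3,4]^2. HN layers by μ_θ (4 steps, strictly decreasing):
  μ^(1)=12; μ^(2)=9/2; μ^(3)=-8; μ^(4)=-23

((0, 0, 1, 0); (0, 0, 3, 3); (1, 1, 0, 0); (0, 1, 0, 0))


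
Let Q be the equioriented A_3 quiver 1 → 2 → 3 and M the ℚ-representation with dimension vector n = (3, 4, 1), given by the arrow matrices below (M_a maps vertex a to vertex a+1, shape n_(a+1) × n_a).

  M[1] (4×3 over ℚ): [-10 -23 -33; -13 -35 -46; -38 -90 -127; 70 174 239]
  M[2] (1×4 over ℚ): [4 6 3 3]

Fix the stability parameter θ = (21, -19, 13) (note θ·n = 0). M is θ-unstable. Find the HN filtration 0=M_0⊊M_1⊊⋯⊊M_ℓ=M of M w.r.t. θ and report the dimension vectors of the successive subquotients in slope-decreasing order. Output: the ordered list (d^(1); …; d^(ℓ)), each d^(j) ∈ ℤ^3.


Barcode: M ≅ I[1,2]^2, I[1,3], I[2,2]. HN layers by μ_θ (3 steps, strictly decreasing):
  μ^(1)=13; μ^(2)=1; μ^(3)=-19

((0, 0, 1); (3, 3, 0); (0, 1, 0))


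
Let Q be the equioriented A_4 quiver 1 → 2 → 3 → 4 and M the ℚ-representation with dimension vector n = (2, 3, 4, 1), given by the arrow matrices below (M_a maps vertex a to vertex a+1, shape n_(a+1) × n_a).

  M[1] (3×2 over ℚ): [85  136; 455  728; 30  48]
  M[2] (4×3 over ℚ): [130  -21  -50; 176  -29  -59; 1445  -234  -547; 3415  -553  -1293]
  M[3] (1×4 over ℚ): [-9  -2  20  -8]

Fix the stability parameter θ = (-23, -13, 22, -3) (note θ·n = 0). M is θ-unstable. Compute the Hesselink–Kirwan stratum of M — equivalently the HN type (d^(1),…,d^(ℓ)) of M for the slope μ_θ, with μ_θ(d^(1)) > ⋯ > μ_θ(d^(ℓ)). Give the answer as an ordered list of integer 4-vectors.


Via rank(M_{q-1}∘⋯∘M_p): M ≅ I[1,1], I[1,4], I[2,3]^2, I[3,3].
μ_θ-semistable layers: μ^(1)=22; μ^(2)=19/2; μ^(3)=-13; μ^(4)=-23

((0, 0, 3, 0); (0, 0, 1, 1); (0, 3, 0, 0); (2, 0, 0, 0))


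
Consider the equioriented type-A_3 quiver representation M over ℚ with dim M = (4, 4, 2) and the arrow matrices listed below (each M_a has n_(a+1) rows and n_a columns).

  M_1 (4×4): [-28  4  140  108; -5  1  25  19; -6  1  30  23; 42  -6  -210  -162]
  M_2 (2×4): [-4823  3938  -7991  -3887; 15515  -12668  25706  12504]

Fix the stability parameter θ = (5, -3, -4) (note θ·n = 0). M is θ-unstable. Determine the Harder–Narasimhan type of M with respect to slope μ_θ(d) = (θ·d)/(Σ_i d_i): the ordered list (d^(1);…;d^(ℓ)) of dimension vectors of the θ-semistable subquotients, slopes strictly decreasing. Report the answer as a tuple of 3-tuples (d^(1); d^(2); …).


Barcode: M ≅ I[1,1]^2, I[1,2], I[1,3], I[2,2], I[2,3]. HN layers by μ_θ (5 steps, strictly decreasing):
  μ^(1)=5; μ^(2)=1; μ^(3)=-2/3; μ^(4)=-3; μ^(5)=-7/2

((2, 0, 0); (1, 1, 0); (1, 1, 1); (0, 1, 0); (0, 1, 1))


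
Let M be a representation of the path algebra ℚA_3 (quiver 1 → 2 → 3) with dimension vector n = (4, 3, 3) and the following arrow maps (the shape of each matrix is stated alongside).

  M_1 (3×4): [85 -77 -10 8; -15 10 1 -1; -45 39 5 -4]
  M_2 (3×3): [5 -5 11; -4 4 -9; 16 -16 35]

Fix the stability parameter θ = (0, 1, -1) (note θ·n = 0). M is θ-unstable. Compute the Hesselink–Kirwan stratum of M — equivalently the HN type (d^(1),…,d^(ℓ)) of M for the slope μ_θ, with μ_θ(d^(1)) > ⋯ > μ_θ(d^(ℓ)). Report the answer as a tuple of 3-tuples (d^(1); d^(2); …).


Via rank(M_{q-1}∘⋯∘M_p): M ≅ I[1,1], I[1,2], I[1,3]^2, I[3,3].
μ_θ-semistable layers: μ^(1)=1; μ^(2)=0; μ^(3)=-1

((0, 1, 0); (4, 2, 2); (0, 0, 1))


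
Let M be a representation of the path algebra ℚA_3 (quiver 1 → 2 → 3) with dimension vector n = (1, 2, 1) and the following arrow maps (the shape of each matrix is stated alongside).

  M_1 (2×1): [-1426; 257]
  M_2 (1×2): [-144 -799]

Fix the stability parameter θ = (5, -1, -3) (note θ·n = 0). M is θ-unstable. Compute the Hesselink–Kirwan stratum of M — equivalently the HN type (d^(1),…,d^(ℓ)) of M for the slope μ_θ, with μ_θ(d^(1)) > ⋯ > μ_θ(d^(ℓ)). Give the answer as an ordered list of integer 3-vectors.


Interval decomposition of M: I[1,3], I[2,2].
HN type (ℓ=2): μ^(1)=1/3; μ^(2)=-1

((1, 1, 1); (0, 1, 0))


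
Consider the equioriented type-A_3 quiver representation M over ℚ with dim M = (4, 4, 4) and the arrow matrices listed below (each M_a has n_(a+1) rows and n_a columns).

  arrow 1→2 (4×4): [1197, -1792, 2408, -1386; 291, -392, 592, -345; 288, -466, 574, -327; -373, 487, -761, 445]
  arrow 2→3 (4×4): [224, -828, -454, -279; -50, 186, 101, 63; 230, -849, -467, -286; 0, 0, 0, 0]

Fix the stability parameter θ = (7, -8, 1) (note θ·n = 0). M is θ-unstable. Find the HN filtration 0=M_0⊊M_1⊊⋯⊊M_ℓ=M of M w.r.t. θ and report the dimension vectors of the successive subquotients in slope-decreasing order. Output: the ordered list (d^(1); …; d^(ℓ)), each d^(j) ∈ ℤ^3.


Interval decomposition of M: I[1,1], I[1,3]^3, I[2,2], I[3,3].
HN type (ℓ=4): μ^(1)=7; μ^(2)=1; μ^(3)=-1/2; μ^(4)=-8

((1, 0, 0); (0, 0, 4); (3, 3, 0); (0, 1, 0))


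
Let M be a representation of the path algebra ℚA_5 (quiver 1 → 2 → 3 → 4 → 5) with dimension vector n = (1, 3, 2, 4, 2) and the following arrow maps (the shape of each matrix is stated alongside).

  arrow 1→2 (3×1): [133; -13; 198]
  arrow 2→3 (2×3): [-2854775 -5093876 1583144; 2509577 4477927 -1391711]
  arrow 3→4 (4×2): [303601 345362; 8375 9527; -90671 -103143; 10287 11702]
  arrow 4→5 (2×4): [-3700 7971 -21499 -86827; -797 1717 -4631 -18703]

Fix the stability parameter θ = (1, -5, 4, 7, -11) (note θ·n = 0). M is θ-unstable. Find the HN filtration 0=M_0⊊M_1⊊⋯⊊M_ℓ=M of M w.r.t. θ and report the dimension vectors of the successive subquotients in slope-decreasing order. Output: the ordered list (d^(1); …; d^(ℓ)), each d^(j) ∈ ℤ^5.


Via rank(M_{q-1}∘⋯∘M_p): M ≅ I[1,5], I[2,2], I[2,4], I[4,4], I[4,5].
μ_θ-semistable layers: μ^(1)=7; μ^(2)=4; μ^(3)=0; μ^(4)=-2; μ^(5)=-5

((0, 0, 0, 2, 0); (0, 0, 1, 0, 0); (0, 0, 1, 1, 1); (1, 1, 0, 1, 1); (0, 2, 0, 0, 0))


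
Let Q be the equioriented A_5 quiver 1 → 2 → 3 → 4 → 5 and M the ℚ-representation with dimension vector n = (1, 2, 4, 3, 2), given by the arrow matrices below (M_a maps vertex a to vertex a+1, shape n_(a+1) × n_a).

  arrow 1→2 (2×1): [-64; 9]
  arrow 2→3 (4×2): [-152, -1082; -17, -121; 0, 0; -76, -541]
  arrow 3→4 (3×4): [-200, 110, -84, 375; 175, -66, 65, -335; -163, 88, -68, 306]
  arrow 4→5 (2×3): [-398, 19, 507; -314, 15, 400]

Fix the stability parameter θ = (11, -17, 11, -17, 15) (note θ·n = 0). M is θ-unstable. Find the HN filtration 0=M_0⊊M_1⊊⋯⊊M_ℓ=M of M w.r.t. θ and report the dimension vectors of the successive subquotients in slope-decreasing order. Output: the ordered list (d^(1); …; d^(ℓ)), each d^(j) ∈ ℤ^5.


Interval decomposition of M: I[1,5], I[2,3], I[3,4], I[3,5].
HN type (ℓ=4): μ^(1)=15; μ^(2)=11; μ^(3)=-3; μ^(4)=-17

((0, 0, 0, 0, 2); (0, 0, 1, 0, 0); (1, 1, 3, 3, 0); (0, 1, 0, 0, 0))


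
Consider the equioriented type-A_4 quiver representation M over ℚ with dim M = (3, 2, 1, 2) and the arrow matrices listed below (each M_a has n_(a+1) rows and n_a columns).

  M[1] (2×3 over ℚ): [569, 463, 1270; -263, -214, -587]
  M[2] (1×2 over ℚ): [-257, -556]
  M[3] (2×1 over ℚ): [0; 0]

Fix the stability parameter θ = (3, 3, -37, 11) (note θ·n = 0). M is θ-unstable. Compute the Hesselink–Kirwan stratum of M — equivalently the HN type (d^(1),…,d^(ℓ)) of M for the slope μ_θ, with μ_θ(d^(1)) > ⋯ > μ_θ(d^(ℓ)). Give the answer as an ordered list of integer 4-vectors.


Interval decomposition of M: I[1,1], I[1,2], I[1,3], I[4,4]^2.
HN type (ℓ=3): μ^(1)=11; μ^(2)=3; μ^(3)=-31/3

((0, 0, 0, 2); (2, 1, 0, 0); (1, 1, 1, 0))


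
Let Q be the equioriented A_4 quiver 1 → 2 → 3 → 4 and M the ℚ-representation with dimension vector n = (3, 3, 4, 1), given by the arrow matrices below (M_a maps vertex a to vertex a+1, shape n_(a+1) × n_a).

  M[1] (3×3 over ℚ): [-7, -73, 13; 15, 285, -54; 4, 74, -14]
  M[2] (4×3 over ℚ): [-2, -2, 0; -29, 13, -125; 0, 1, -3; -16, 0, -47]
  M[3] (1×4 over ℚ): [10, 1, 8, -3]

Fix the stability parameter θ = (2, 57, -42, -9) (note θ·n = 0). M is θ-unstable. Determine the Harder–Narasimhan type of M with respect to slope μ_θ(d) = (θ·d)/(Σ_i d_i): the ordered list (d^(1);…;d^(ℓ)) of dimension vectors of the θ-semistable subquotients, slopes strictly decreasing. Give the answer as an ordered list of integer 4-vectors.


Via rank(M_{q-1}∘⋯∘M_p): M ≅ I[1,3]^2, I[1,4], I[3,3].
μ_θ-semistable layers: μ^(1)=15/2; μ^(2)=2; μ^(3)=-42

((0, 2, 2, 0); (3, 1, 1, 1); (0, 0, 1, 0))


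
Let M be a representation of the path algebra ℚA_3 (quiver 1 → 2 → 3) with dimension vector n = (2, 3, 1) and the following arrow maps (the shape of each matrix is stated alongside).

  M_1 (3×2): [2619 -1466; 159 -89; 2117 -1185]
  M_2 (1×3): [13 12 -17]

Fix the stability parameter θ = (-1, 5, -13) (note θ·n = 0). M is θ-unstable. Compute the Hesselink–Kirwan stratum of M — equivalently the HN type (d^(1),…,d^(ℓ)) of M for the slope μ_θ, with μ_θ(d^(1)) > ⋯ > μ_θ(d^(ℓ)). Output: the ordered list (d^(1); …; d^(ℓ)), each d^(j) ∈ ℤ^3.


Via rank(M_{q-1}∘⋯∘M_p): M ≅ I[1,2], I[1,3], I[2,2].
μ_θ-semistable layers: μ^(1)=5; μ^(2)=-1; μ^(3)=-3

((0, 2, 0); (1, 0, 0); (1, 1, 1))


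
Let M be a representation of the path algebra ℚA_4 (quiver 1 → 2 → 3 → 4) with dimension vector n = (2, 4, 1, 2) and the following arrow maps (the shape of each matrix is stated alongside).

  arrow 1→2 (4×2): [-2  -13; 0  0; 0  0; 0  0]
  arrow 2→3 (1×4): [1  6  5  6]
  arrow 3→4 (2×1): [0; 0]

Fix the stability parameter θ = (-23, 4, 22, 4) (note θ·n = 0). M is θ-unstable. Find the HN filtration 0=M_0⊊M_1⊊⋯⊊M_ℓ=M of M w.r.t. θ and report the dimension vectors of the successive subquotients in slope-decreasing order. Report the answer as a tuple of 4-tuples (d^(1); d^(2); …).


Via rank(M_{q-1}∘⋯∘M_p): M ≅ I[1,1], I[1,3], I[2,2]^3, I[4,4]^2.
μ_θ-semistable layers: μ^(1)=22; μ^(2)=4; μ^(3)=-23

((0, 0, 1, 0); (0, 4, 0, 2); (2, 0, 0, 0))


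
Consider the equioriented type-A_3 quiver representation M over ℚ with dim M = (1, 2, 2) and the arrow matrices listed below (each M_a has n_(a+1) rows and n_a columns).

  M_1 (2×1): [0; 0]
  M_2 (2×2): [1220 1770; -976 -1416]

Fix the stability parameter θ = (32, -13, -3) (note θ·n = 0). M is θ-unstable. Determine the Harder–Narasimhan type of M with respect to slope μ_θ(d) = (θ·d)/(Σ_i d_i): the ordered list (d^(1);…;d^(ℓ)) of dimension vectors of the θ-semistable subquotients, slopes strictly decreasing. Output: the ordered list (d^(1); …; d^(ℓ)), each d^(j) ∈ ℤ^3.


Barcode: M ≅ I[1,1], I[2,2], I[2,3], I[3,3]. HN layers by μ_θ (3 steps, strictly decreasing):
  μ^(1)=32; μ^(2)=-3; μ^(3)=-13

((1, 0, 0); (0, 0, 2); (0, 2, 0))


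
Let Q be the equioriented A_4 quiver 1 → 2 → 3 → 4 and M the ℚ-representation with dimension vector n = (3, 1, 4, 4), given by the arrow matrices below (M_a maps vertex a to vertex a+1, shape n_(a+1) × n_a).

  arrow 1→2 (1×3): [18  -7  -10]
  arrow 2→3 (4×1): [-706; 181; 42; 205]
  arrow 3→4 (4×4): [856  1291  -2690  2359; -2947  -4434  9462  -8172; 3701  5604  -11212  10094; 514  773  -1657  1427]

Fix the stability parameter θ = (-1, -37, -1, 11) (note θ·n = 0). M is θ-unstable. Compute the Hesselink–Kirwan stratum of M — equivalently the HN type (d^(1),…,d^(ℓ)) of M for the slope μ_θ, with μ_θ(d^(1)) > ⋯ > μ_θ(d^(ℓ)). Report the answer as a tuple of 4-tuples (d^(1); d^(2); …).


Via rank(M_{q-1}∘⋯∘M_p): M ≅ I[1,1]^2, I[1,4], I[3,3], I[3,4]^2, I[4,4].
μ_θ-semistable layers: μ^(1)=11; μ^(2)=-1; μ^(3)=-19

((0, 0, 0, 4); (2, 0, 4, 0); (1, 1, 0, 0))


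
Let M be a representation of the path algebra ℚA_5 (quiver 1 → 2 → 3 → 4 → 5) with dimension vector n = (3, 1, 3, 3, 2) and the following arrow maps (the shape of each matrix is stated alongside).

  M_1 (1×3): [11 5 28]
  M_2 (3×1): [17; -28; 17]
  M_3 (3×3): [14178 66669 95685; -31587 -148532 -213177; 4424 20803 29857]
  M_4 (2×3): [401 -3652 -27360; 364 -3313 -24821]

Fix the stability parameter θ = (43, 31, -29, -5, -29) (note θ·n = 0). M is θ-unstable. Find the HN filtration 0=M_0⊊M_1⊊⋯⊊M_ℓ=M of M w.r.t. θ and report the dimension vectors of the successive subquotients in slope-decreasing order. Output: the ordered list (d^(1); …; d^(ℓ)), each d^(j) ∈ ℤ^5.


Barcode: M ≅ I[1,1]^2, I[1,5], I[3,3], I[3,5], I[4,4]. HN layers by μ_θ (5 steps, strictly decreasing):
  μ^(1)=43; μ^(2)=11/5; μ^(3)=-5; μ^(4)=-17; μ^(5)=-29

((2, 0, 0, 0, 0); (1, 1, 1, 1, 1); (0, 0, 0, 1, 0); (0, 0, 0, 1, 1); (0, 0, 2, 0, 0))


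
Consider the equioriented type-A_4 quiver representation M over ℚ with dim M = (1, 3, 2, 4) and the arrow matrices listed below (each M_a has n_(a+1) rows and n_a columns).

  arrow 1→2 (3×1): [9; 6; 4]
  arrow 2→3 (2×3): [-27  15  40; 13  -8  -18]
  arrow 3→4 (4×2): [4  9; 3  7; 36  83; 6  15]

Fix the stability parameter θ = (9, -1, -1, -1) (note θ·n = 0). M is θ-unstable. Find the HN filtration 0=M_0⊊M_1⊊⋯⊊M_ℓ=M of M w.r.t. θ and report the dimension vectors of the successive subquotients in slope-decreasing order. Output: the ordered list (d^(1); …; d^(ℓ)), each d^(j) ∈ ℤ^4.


Interval decomposition of M: I[1,4], I[2,2], I[2,4], I[4,4]^2.
HN type (ℓ=2): μ^(1)=3/2; μ^(2)=-1

((1, 1, 1, 1); (0, 2, 1, 3))


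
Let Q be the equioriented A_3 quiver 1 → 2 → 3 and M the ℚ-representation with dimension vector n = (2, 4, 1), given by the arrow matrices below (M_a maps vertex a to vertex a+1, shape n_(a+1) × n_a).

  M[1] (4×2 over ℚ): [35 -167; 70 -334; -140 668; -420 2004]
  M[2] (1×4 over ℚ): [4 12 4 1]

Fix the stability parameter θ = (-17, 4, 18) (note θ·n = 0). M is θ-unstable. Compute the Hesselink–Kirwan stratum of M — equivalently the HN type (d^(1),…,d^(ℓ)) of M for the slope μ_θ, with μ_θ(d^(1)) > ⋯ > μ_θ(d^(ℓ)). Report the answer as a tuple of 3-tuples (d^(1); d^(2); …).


Via rank(M_{q-1}∘⋯∘M_p): M ≅ I[1,1], I[1,2], I[2,2]^2, I[2,3].
μ_θ-semistable layers: μ^(1)=18; μ^(2)=4; μ^(3)=-17

((0, 0, 1); (0, 4, 0); (2, 0, 0))


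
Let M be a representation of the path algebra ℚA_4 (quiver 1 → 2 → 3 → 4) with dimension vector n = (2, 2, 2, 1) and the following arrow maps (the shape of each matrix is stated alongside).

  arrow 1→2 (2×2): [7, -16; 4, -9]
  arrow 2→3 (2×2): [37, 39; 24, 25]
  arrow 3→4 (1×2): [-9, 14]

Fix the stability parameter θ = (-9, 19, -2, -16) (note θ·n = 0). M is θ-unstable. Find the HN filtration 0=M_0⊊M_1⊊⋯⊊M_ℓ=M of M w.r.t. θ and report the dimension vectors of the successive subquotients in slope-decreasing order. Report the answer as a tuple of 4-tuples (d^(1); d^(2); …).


Barcode: M ≅ I[1,3], I[1,4]. HN layers by μ_θ (3 steps, strictly decreasing):
  μ^(1)=17/2; μ^(2)=1/3; μ^(3)=-9

((0, 1, 1, 0); (0, 1, 1, 1); (2, 0, 0, 0))


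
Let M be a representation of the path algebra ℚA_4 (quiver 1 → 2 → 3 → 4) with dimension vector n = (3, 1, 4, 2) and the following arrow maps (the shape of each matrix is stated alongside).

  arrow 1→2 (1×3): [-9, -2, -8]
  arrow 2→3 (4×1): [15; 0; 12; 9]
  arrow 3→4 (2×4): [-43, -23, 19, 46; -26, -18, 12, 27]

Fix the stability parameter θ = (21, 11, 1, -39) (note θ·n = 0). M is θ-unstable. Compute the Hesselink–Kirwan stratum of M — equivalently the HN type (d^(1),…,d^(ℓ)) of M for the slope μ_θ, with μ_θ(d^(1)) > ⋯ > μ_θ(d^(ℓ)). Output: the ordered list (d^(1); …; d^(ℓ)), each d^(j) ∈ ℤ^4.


Via rank(M_{q-1}∘⋯∘M_p): M ≅ I[1,1]^2, I[1,4], I[3,3]^2, I[3,4].
μ_θ-semistable layers: μ^(1)=21; μ^(2)=1; μ^(3)=-3/2; μ^(4)=-19

((2, 0, 0, 0); (0, 0, 2, 0); (1, 1, 1, 1); (0, 0, 1, 1))


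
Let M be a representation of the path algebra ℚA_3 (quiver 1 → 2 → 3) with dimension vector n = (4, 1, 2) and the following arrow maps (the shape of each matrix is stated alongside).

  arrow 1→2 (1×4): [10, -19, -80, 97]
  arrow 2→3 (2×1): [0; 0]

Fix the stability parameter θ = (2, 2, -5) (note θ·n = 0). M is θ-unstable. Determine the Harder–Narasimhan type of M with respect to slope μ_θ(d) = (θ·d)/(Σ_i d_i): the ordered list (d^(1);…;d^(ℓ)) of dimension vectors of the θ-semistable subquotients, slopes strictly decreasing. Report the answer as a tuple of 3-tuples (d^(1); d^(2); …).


Interval decomposition of M: I[1,1]^3, I[1,2], I[3,3]^2.
HN type (ℓ=2): μ^(1)=2; μ^(2)=-5

((4, 1, 0); (0, 0, 2))


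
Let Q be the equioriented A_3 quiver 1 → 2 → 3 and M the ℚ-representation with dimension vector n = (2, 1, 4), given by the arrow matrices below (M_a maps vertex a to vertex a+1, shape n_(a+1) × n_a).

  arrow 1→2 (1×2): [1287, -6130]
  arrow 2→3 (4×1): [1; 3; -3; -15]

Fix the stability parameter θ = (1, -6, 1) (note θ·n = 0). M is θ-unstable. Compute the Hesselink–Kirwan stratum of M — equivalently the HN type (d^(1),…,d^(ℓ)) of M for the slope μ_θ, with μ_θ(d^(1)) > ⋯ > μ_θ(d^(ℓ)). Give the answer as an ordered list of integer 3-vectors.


Interval decomposition of M: I[1,1], I[1,3], I[3,3]^3.
HN type (ℓ=2): μ^(1)=1; μ^(2)=-5/2

((1, 0, 4); (1, 1, 0))


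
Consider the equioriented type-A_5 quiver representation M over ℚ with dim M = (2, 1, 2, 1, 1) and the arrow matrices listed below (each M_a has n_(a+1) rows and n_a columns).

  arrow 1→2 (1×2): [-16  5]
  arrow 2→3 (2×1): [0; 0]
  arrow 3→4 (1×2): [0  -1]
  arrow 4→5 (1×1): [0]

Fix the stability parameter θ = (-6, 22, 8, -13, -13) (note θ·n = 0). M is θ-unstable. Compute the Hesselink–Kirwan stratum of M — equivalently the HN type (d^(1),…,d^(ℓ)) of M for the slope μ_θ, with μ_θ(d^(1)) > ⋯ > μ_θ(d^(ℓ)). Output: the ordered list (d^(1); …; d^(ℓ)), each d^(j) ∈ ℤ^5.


Barcode: M ≅ I[1,1], I[1,2], I[3,3], I[3,4], I[5,5]. HN layers by μ_θ (5 steps, strictly decreasing):
  μ^(1)=22; μ^(2)=8; μ^(3)=-5/2; μ^(4)=-6; μ^(5)=-13

((0, 1, 0, 0, 0); (0, 0, 1, 0, 0); (0, 0, 1, 1, 0); (2, 0, 0, 0, 0); (0, 0, 0, 0, 1))


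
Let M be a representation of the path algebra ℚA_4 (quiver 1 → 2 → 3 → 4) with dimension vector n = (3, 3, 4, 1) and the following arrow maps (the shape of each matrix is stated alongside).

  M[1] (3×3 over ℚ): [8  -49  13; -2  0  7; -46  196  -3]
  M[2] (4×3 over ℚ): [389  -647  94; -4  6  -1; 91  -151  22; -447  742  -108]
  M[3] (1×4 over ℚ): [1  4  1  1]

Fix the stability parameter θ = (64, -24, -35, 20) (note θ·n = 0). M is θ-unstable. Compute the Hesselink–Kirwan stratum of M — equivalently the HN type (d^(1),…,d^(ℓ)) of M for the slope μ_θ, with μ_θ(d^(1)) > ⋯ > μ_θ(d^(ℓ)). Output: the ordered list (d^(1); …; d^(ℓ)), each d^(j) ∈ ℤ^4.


Via rank(M_{q-1}∘⋯∘M_p): M ≅ I[1,1], I[1,3], I[1,4], I[2,3], I[3,3].
μ_θ-semistable layers: μ^(1)=64; μ^(2)=20; μ^(3)=5/3; μ^(4)=-59/2; μ^(5)=-35

((1, 0, 0, 0); (0, 0, 0, 1); (2, 2, 2, 0); (0, 1, 1, 0); (0, 0, 1, 0))


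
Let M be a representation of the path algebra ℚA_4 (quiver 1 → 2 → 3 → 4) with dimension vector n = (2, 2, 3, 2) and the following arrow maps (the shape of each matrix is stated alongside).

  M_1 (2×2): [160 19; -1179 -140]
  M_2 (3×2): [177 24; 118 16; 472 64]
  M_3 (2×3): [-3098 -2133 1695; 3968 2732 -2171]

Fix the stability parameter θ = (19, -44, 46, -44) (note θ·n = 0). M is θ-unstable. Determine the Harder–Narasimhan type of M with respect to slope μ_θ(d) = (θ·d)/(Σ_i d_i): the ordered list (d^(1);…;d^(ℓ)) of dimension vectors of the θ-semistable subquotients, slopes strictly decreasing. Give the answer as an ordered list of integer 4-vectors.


Via rank(M_{q-1}∘⋯∘M_p): M ≅ I[1,2], I[1,3], I[3,4]^2.
μ_θ-semistable layers: μ^(1)=46; μ^(2)=1; μ^(3)=-25/2

((0, 0, 1, 0); (0, 0, 2, 2); (2, 2, 0, 0))


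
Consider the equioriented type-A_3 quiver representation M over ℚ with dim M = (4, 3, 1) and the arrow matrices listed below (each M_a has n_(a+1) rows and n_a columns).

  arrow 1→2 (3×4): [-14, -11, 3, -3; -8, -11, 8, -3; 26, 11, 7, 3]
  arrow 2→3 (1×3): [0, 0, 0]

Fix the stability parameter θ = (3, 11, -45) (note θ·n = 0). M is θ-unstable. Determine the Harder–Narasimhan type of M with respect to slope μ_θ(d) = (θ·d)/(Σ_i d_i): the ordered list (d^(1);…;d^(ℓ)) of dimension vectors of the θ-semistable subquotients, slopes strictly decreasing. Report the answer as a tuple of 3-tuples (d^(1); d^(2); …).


Interval decomposition of M: I[1,1]^2, I[1,2]^2, I[2,2], I[3,3].
HN type (ℓ=3): μ^(1)=11; μ^(2)=3; μ^(3)=-45

((0, 3, 0); (4, 0, 0); (0, 0, 1))


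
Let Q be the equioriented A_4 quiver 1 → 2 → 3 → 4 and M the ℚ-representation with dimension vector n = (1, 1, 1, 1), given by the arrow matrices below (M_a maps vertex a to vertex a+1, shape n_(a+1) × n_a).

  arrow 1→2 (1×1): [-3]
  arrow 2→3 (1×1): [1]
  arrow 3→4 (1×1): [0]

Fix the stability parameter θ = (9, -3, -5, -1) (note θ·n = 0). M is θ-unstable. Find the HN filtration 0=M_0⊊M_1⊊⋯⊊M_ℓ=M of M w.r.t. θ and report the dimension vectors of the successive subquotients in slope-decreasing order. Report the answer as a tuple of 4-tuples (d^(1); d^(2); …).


Interval decomposition of M: I[1,3], I[4,4].
HN type (ℓ=2): μ^(1)=1/3; μ^(2)=-1

((1, 1, 1, 0); (0, 0, 0, 1))


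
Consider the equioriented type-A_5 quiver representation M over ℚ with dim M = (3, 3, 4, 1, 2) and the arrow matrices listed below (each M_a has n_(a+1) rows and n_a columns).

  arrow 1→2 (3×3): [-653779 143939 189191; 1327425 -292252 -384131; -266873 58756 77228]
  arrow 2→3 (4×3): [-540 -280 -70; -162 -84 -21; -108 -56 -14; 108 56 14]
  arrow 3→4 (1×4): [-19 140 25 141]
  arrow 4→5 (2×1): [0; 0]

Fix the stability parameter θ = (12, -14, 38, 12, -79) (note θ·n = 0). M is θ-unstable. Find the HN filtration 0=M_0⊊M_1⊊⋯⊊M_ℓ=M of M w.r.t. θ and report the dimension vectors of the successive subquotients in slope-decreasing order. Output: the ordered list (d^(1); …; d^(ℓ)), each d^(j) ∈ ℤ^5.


Interval decomposition of M: I[1,2]^2, I[1,4], I[3,3]^3, I[5,5]^2.
HN type (ℓ=4): μ^(1)=38; μ^(2)=25; μ^(3)=-1; μ^(4)=-79

((0, 0, 3, 0, 0); (0, 0, 1, 1, 0); (3, 3, 0, 0, 0); (0, 0, 0, 0, 2))


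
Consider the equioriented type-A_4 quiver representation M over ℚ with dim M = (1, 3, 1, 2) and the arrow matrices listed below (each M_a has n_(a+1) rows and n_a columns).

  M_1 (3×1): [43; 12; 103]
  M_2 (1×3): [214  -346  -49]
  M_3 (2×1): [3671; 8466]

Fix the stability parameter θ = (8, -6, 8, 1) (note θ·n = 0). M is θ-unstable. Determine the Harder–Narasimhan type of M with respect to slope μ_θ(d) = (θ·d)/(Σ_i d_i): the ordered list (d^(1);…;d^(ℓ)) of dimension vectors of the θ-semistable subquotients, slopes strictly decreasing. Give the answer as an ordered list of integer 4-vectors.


Barcode: M ≅ I[1,4], I[2,2]^2, I[4,4]. HN layers by μ_θ (3 steps, strictly decreasing):
  μ^(1)=9/2; μ^(2)=1; μ^(3)=-6

((0, 0, 1, 1); (1, 1, 0, 1); (0, 2, 0, 0))


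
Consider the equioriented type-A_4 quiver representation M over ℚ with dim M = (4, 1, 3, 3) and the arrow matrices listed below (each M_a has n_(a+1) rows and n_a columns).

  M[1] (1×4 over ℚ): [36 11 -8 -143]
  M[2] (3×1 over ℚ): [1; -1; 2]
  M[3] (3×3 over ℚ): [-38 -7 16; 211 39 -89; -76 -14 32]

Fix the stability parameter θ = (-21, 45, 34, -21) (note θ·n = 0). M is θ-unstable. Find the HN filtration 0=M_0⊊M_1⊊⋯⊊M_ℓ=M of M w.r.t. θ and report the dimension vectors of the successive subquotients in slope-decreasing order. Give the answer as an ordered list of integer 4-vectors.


Via rank(M_{q-1}∘⋯∘M_p): M ≅ I[1,1]^3, I[1,4], I[3,3], I[3,4], I[4,4].
μ_θ-semistable layers: μ^(1)=34; μ^(2)=58/3; μ^(3)=13/2; μ^(4)=-21

((0, 0, 1, 0); (0, 1, 1, 1); (0, 0, 1, 1); (4, 0, 0, 1))


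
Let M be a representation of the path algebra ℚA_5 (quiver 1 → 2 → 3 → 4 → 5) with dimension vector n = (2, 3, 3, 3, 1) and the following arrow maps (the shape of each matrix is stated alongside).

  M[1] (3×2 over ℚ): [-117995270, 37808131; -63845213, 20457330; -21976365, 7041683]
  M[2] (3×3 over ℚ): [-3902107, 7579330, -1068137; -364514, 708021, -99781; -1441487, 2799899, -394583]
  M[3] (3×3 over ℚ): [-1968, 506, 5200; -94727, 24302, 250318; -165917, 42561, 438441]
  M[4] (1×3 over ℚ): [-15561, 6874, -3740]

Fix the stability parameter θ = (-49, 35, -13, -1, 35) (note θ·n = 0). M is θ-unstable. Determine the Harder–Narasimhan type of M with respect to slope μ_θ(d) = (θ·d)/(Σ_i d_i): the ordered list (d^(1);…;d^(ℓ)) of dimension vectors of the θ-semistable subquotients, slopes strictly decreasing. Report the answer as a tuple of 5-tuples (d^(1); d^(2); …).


Interval decomposition of M: I[1,4], I[1,5], I[2,4].
HN type (ℓ=3): μ^(1)=35; μ^(2)=7; μ^(3)=-49

((0, 0, 0, 0, 1); (0, 3, 3, 3, 0); (2, 0, 0, 0, 0))


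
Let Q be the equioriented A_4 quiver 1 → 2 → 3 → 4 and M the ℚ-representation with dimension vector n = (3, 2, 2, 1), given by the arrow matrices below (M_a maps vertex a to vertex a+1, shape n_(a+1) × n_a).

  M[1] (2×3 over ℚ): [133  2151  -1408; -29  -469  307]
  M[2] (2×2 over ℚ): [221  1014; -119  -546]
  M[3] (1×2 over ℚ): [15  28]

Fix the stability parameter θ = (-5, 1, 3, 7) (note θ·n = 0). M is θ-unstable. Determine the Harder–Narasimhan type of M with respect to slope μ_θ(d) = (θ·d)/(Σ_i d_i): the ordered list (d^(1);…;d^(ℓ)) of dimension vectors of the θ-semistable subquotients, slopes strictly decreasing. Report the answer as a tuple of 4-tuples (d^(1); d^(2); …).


Via rank(M_{q-1}∘⋯∘M_p): M ≅ I[1,1], I[1,2], I[1,4], I[3,3].
μ_θ-semistable layers: μ^(1)=7; μ^(2)=3; μ^(3)=1; μ^(4)=-5

((0, 0, 0, 1); (0, 0, 2, 0); (0, 2, 0, 0); (3, 0, 0, 0))


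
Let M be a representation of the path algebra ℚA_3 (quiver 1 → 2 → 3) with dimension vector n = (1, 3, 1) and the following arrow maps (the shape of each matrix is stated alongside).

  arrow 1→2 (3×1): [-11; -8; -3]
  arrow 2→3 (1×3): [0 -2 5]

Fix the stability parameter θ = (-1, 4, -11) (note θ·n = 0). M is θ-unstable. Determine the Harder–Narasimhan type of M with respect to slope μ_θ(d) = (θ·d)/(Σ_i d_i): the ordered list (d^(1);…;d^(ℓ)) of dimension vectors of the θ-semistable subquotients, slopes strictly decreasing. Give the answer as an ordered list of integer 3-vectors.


Via rank(M_{q-1}∘⋯∘M_p): M ≅ I[1,3], I[2,2]^2.
μ_θ-semistable layers: μ^(1)=4; μ^(2)=-8/3

((0, 2, 0); (1, 1, 1))


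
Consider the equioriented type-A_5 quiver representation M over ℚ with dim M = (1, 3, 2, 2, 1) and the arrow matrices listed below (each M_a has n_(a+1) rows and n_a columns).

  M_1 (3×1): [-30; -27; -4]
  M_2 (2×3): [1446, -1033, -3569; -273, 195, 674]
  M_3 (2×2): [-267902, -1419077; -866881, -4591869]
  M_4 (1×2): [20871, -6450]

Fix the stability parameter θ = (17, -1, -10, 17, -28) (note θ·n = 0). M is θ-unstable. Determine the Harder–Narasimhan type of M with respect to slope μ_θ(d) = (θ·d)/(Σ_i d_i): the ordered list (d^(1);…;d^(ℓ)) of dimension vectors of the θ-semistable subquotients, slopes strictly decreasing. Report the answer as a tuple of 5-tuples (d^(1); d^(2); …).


Via rank(M_{q-1}∘⋯∘M_p): M ≅ I[1,5], I[2,2], I[2,4].
μ_θ-semistable layers: μ^(1)=17; μ^(2)=-1; μ^(3)=-11/2

((0, 0, 0, 1, 0); (1, 2, 1, 1, 1); (0, 1, 1, 0, 0))


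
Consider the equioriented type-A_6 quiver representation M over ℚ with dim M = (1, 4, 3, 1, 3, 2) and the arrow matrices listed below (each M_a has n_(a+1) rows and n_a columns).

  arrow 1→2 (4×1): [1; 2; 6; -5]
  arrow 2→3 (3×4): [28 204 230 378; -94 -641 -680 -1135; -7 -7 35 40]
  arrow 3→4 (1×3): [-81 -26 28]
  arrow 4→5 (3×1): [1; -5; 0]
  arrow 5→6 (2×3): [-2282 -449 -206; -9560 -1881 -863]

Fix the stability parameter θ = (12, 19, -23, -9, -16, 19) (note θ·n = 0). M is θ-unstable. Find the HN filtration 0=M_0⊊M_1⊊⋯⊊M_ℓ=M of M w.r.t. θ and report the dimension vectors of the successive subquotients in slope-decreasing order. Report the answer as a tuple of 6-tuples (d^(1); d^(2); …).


Barcode: M ≅ I[1,6], I[2,2], I[2,3]^2, I[5,5], I[5,6]. HN layers by μ_θ (4 steps, strictly decreasing):
  μ^(1)=19; μ^(2)=-2; μ^(3)=-17/5; μ^(4)=-16

((0, 1, 0, 0, 0, 2); (0, 2, 2, 0, 0, 0); (1, 1, 1, 1, 1, 0); (0, 0, 0, 0, 2, 0))


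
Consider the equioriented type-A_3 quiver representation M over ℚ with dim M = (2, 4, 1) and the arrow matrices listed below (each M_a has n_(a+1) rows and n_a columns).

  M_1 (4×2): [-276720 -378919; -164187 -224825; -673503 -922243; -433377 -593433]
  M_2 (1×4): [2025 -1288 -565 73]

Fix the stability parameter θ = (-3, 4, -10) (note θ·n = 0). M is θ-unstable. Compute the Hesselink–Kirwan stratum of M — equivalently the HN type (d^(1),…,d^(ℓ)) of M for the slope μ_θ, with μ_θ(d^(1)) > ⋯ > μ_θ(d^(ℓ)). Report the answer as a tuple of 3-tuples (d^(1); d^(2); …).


Interval decomposition of M: I[1,2], I[1,3], I[2,2]^2.
HN type (ℓ=2): μ^(1)=4; μ^(2)=-3

((0, 3, 0); (2, 1, 1))


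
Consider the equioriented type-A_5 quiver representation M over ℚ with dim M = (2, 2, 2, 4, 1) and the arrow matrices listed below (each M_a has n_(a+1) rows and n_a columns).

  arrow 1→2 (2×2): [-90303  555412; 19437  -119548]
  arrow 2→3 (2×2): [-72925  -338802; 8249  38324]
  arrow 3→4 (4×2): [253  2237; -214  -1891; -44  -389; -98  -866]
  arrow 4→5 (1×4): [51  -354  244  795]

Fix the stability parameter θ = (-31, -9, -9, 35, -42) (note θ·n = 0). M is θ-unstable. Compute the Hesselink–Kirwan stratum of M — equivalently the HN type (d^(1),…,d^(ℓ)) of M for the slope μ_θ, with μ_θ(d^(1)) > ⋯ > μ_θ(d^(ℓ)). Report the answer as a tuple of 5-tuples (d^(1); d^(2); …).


Interval decomposition of M: I[1,1], I[1,5], I[2,4], I[4,4]^2.
HN type (ℓ=4): μ^(1)=35; μ^(2)=-7/2; μ^(3)=-9; μ^(4)=-31

((0, 0, 0, 3, 0); (0, 0, 0, 1, 1); (0, 2, 2, 0, 0); (2, 0, 0, 0, 0))


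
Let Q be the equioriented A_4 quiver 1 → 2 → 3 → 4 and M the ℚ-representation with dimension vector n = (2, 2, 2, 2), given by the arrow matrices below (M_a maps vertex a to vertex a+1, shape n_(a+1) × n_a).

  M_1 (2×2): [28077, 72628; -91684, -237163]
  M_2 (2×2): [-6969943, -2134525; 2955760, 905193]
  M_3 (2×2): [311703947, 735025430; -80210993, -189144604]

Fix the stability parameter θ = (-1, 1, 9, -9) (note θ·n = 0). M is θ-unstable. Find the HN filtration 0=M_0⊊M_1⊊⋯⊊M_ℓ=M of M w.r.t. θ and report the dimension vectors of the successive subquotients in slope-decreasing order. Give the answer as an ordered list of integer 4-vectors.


Via rank(M_{q-1}∘⋯∘M_p): M ≅ I[1,4]^2.
μ_θ-semistable layers: μ^(1)=1/3; μ^(2)=-1

((0, 2, 2, 2); (2, 0, 0, 0))
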